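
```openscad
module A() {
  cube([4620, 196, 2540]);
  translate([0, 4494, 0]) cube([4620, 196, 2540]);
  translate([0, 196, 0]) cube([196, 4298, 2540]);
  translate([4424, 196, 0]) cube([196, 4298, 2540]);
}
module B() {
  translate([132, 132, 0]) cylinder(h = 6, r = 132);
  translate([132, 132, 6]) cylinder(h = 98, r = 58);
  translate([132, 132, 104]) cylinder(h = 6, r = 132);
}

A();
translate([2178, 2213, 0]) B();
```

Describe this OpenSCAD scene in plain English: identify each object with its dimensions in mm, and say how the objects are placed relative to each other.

A is a box-shaped house frame (walls only): outside footprint 4620×4690 mm, wall height 2540 mm, wall thickness 196 mm. The two y-facing walls run the full x-width; the two x-facing walls fit between the inner faces of the y-facing walls.

B is a spool: two coaxial disc flanges of radius 132 mm and thickness 6 mm, joined by a core cylinder of radius 58 mm and height 98 mm. The lower flange rests on z = 0 and the three cylinders share a vertical axis.

The spool sits inside the house frame, centred.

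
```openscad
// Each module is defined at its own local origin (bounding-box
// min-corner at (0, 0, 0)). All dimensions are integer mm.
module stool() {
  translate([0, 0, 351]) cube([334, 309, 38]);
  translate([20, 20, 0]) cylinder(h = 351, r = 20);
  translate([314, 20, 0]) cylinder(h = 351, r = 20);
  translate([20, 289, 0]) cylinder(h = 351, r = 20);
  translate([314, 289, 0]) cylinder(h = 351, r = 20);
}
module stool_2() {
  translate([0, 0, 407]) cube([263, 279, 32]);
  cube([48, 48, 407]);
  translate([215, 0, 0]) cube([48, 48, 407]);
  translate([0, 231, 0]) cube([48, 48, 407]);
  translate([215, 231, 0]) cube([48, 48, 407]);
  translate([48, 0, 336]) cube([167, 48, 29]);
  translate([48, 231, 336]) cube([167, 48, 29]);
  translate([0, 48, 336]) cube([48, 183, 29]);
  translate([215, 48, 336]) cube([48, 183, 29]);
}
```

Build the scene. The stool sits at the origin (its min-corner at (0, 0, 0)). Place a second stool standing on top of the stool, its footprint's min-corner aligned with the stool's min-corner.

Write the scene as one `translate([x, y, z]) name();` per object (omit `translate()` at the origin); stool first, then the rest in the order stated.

stool();
translate([0, 0, 389]) stool_2();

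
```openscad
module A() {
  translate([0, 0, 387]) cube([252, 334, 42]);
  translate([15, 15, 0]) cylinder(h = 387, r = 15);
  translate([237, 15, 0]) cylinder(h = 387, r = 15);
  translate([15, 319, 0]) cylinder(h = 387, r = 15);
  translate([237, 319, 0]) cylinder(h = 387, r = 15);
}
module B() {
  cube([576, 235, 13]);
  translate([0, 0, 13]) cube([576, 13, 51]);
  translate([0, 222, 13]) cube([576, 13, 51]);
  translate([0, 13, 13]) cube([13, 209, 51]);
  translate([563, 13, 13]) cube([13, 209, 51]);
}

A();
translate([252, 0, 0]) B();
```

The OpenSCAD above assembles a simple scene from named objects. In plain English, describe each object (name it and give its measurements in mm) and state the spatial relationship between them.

A is a four-legged stool. The seat is a 252×334×42 mm slab whose top surface is at z = 429 mm; four round legs, each 30 mm in diameter, run from the floor (z = 0) to the underside of the seat, each leg's axis is inset half a diameter from the nearest pair of seat edges (so the leg's bounding box is flush with the corner).

B is an open storage box with external size 576×235×64 mm and wall thickness 13 mm (the base is also 13 mm thick). The base covers the whole footprint; the four walls stand on the base, with the y-facing walls full-width and the x-facing walls fitting between their inner faces.

The open box is against the stool's +x side, with their −y faces flush.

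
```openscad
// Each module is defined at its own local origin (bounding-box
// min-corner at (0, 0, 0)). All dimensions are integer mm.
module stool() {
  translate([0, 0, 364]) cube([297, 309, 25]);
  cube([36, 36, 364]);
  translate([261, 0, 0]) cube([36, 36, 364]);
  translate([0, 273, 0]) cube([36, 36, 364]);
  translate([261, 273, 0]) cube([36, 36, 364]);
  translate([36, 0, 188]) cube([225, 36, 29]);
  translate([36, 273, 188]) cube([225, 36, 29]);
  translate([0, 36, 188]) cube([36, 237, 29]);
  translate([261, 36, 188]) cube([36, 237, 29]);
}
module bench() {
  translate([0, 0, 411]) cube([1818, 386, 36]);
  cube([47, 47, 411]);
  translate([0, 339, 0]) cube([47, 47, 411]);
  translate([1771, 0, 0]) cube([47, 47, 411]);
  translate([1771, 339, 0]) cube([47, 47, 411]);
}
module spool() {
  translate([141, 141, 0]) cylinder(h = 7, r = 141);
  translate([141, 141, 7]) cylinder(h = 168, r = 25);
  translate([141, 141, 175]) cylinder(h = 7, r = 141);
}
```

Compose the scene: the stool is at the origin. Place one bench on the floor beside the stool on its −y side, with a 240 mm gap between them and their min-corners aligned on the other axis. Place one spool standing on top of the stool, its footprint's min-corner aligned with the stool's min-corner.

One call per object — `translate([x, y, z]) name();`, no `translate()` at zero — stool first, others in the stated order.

stool();
translate([0, -626, 0]) bench();
translate([0, 0, 389]) spool();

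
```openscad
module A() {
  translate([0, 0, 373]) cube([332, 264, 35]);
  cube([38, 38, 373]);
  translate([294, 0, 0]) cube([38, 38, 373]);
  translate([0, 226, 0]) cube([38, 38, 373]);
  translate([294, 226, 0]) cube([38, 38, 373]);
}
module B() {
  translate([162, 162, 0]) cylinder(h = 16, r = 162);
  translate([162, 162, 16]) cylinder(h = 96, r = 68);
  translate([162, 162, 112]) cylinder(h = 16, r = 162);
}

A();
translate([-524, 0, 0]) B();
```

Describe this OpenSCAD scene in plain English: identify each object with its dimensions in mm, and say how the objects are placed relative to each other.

A is a simple wooden stool: a rectangular seat 332 mm (x) by 264 mm (y), 35 mm thick, top face at z = 408 mm, on four square legs, each 38×38 mm in cross-section. The legs rest on z = 0, each flush with a corner of the seat.

B is a spool: two coaxial disc flanges of radius 162 mm and thickness 16 mm, joined by a core cylinder of radius 68 mm and height 96 mm. The lower flange rests on z = 0 and the three cylinders share a vertical axis.

The spool is on the floor beside the stool on its −x side.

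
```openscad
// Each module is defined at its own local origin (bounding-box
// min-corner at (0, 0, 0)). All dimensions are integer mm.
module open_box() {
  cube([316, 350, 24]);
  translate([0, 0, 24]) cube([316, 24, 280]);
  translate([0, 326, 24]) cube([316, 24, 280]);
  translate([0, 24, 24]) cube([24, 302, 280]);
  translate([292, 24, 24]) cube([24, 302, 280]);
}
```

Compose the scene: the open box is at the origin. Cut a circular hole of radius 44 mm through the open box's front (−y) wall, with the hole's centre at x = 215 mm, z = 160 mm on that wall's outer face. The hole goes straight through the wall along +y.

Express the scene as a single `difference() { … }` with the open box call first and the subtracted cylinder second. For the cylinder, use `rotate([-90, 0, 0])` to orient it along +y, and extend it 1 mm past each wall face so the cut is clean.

difference() {
  open_box();
  translate([215, -1, 160]) rotate([-90, 0, 0]) cylinder(h = 26, r = 44);
}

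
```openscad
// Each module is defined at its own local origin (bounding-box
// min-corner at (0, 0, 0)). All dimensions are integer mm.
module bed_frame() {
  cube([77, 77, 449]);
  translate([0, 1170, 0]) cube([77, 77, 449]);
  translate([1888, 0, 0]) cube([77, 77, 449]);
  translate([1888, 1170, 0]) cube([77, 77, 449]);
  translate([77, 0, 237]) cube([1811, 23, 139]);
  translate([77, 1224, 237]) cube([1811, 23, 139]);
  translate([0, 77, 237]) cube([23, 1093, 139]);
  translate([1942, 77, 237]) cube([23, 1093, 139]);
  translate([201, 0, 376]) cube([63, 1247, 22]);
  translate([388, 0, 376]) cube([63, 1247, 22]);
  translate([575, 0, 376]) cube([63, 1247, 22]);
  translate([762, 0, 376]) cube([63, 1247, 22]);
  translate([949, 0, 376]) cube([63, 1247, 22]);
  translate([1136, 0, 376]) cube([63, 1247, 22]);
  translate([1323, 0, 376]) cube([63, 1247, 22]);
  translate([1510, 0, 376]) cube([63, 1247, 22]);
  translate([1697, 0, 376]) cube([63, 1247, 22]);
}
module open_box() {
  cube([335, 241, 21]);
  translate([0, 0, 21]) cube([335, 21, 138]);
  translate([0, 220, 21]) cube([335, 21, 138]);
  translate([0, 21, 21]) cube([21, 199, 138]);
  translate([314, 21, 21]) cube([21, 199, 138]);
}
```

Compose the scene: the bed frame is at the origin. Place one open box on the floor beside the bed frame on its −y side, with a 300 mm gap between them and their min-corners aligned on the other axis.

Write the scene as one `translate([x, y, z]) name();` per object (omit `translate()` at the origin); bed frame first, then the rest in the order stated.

bed_frame();
translate([0, -541, 0]) open_box();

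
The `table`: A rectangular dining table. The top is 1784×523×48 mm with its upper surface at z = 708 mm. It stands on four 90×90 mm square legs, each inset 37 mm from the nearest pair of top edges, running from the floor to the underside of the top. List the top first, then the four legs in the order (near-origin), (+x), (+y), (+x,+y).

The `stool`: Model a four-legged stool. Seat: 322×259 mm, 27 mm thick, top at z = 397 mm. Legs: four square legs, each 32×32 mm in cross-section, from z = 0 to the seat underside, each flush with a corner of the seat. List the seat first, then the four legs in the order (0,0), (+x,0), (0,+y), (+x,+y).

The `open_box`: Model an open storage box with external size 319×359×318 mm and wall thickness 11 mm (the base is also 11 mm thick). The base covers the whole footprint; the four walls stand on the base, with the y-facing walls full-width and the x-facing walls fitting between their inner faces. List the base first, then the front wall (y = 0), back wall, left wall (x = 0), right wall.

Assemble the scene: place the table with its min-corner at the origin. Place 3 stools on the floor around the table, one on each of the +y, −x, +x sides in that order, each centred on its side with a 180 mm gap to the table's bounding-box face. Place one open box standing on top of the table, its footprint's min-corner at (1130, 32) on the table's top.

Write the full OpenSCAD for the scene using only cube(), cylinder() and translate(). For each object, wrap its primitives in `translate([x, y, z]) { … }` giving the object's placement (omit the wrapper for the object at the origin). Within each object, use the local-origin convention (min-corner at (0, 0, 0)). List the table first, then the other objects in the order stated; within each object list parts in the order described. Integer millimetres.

translate([0, 0, 660]) cube([1784, 523, 48]);
translate([37, 37, 0]) cube([90, 90, 660]);
translate([1657, 37, 0]) cube([90, 90, 660]);
translate([37, 396, 0]) cube([90, 90, 660]);
translate([1657, 396, 0]) cube([90, 90, 660]);
translate([731, 703, 0]) {
  translate([0, 0, 370]) cube([322, 259, 27]);
  cube([32, 32, 370]);
  translate([290, 0, 0]) cube([32, 32, 370]);
  translate([0, 227, 0]) cube([32, 32, 370]);
  translate([290, 227, 0]) cube([32, 32, 370]);
}
translate([-502, 132, 0]) {
  translate([0, 0, 370]) cube([322, 259, 27]);
  cube([32, 32, 370]);
  translate([290, 0, 0]) cube([32, 32, 370]);
  translate([0, 227, 0]) cube([32, 32, 370]);
  translate([290, 227, 0]) cube([32, 32, 370]);
}
translate([1964, 132, 0]) {
  translate([0, 0, 370]) cube([322, 259, 27]);
  cube([32, 32, 370]);
  translate([290, 0, 0]) cube([32, 32, 370]);
  translate([0, 227, 0]) cube([32, 32, 370]);
  translate([290, 227, 0]) cube([32, 32, 370]);
}
translate([1130, 32, 708]) {
  cube([319, 359, 11]);
  translate([0, 0, 11]) cube([319, 11, 307]);
  translate([0, 348, 11]) cube([319, 11, 307]);
  translate([0, 11, 11]) cube([11, 337, 307]);
  translate([308, 11, 11]) cube([11, 337, 307]);
}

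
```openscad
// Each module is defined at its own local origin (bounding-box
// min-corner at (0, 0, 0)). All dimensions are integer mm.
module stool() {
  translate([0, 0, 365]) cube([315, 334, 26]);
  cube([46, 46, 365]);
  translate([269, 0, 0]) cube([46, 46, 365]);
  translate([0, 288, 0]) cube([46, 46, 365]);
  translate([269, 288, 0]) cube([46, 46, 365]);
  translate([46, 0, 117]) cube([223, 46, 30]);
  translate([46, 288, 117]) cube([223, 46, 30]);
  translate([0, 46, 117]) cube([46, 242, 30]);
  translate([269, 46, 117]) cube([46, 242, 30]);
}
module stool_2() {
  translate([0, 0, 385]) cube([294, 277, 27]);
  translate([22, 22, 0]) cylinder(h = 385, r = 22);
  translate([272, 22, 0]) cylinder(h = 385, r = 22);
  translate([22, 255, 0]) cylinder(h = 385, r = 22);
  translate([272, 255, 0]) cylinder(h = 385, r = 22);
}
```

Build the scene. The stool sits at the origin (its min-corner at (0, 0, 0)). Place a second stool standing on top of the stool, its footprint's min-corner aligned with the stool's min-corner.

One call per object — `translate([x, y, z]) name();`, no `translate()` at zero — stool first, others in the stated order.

stool();
translate([0, 0, 391]) stool_2();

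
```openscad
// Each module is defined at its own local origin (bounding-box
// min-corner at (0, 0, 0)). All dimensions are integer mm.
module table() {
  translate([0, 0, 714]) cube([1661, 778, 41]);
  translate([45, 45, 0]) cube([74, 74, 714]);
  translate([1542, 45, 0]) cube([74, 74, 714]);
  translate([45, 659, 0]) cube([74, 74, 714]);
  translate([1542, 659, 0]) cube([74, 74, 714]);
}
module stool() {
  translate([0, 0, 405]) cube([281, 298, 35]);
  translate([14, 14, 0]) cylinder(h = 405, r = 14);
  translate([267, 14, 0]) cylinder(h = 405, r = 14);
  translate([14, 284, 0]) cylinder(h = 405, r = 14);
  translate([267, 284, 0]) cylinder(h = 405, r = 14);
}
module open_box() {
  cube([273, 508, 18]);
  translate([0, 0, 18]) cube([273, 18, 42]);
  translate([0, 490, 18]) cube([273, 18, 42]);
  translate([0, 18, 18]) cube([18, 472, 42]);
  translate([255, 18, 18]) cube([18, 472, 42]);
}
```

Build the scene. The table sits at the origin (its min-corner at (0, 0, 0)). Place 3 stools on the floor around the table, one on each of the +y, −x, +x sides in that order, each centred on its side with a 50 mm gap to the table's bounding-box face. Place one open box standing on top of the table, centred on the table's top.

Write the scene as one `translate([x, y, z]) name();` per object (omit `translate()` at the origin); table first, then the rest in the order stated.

table();
translate([690, 828, 0]) stool();
translate([-331, 240, 0]) stool();
translate([1711, 240, 0]) stool();
translate([694, 135, 755]) open_box();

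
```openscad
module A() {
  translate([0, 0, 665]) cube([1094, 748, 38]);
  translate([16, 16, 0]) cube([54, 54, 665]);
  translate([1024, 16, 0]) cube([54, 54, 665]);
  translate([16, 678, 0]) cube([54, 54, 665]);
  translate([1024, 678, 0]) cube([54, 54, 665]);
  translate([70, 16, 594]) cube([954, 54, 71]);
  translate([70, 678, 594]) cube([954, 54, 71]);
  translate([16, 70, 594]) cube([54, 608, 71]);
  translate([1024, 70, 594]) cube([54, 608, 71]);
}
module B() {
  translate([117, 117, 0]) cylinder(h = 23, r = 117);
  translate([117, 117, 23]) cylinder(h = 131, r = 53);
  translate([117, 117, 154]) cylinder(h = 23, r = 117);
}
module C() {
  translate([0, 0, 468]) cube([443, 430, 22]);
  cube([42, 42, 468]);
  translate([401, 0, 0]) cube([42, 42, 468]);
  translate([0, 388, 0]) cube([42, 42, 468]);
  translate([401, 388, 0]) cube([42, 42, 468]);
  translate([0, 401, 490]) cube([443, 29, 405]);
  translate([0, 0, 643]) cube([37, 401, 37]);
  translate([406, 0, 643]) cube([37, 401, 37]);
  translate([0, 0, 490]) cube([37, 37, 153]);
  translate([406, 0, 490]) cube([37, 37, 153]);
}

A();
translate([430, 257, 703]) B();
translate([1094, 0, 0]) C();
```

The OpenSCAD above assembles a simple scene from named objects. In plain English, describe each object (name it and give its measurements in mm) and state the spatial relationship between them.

A is a table: top 1094 mm (x) × 748 mm (y), 38 mm thick, upper face at z = 703 mm, on four 54×54 mm square legs, each inset 16 mm from the nearest pair of top edges, running from z = 0 to the bottom of the top. Four apron rails, 54 mm thick and 71 mm tall, run between adjacent legs with their top edges flush with the underside of the top and their outer faces flush with the legs' outer faces.

B is a spool: two coaxial disc flanges of radius 117 mm and thickness 23 mm, joined by a core cylinder of radius 53 mm and height 131 mm. The lower flange rests on z = 0 and the three cylinders share a vertical axis.

C is a chair. The seat is a 443×430×22 mm slab with its top at z = 490 mm, on four 42×42 mm corner legs (flush with the seat edges, standing on z = 0). A flat backrest 29 mm thick, 405 mm tall, spans the full seat width and rises from the seat top along its +y edge, rear face flush with the rear of the seat. Two armrests of 37×37 mm section run along each side from the seat's front edge to the front of the backrest, top faces 190 mm above the seat top and outer faces flush with the seat's x-edges; a 37×37 mm post under the front of each armrest stands on the seat at the front corner.

The spool is on top of the table, centred. The chair is against the table's +x side, with their −y faces flush.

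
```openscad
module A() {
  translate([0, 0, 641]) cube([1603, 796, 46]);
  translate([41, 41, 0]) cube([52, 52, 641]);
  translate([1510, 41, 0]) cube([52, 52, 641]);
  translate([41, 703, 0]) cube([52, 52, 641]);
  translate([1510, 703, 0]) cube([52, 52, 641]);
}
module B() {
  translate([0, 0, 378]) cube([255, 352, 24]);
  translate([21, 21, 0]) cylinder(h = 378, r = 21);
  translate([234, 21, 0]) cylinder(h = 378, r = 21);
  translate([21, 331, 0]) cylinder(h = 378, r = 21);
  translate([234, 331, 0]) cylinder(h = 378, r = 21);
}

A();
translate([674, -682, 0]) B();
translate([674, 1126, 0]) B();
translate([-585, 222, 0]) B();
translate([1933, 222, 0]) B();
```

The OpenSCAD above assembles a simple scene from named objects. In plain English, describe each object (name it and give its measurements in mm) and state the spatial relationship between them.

A is a rectangular dining table. The top is 1603×796×46 mm with its upper surface at z = 687 mm. It stands on four 52×52 mm square legs, each inset 41 mm from the nearest pair of top edges, running from the floor to the underside of the top.

B is a four-legged stool. The seat is 255×352 mm, 24 mm thick, top at z = 402 mm. It stands on four round legs, each 42 mm in diameter, from z = 0 to the seat underside, each leg's axis is inset half a diameter from the nearest pair of seat edges (so the leg's bounding box is flush with the corner).

Four stools sit around the table at the −y, +y, −x, +x sides.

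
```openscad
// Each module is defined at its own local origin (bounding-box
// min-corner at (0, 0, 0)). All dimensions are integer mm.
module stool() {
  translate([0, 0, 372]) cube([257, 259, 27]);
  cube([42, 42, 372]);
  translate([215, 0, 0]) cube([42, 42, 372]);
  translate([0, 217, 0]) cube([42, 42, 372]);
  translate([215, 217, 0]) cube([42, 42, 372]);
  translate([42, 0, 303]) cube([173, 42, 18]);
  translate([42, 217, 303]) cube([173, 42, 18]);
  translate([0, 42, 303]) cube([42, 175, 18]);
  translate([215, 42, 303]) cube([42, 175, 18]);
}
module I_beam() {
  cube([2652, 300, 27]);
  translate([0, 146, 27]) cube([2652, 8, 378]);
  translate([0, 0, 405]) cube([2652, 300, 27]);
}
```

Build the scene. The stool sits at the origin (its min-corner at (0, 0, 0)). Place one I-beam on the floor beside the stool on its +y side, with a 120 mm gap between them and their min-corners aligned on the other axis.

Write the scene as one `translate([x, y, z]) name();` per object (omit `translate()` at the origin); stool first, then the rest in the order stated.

stool();
translate([0, 379, 0]) I_beam();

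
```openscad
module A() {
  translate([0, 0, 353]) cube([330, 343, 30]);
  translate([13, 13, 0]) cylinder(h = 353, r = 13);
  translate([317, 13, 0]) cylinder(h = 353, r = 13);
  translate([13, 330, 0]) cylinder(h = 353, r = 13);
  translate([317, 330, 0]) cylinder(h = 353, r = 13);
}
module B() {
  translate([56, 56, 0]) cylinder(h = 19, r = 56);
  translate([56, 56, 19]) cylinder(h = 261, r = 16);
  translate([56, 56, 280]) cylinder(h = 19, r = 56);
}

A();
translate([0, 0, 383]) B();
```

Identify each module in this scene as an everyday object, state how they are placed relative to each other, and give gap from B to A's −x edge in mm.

A is a stool. B is a spool. The spool is on top of the stool. The gap from the spool to the stool's −x edge is 0 mm.

The spool's min-x is at 0; the stool's min-x is 0; gap = 0 mm.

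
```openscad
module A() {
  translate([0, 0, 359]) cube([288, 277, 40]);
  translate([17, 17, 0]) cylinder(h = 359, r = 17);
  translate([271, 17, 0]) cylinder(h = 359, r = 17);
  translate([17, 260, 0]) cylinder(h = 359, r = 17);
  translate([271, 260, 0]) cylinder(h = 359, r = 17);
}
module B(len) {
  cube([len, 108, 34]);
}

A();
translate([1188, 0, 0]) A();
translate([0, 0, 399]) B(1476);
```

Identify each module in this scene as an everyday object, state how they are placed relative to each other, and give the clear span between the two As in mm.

A is a stool. B is a beam. A beam spans the tops of two stools. The clear span between the two stools is 900 mm.

Second stool starts at x = 1188; first ends at x = 288; clear span = 1188 − 288 = 900 mm.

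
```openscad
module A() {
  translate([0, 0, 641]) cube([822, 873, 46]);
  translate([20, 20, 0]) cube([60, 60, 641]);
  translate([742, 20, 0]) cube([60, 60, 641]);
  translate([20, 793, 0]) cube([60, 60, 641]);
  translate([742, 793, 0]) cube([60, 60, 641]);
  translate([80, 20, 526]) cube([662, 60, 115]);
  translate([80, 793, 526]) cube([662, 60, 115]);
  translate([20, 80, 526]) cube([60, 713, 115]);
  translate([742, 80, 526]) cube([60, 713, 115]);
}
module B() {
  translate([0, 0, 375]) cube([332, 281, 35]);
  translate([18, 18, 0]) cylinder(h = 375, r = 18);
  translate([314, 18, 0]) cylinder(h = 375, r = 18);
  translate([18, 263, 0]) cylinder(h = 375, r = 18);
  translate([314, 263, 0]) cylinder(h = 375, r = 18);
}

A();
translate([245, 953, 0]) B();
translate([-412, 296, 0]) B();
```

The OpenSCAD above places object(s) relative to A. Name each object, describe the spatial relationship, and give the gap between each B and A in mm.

A is a table. B is a stool. Two stools sit around the table at the +y, −x sides. The gap between each stool and the table is 80 mm.

Each stool's nearest face is 80 mm from the table's bounding box.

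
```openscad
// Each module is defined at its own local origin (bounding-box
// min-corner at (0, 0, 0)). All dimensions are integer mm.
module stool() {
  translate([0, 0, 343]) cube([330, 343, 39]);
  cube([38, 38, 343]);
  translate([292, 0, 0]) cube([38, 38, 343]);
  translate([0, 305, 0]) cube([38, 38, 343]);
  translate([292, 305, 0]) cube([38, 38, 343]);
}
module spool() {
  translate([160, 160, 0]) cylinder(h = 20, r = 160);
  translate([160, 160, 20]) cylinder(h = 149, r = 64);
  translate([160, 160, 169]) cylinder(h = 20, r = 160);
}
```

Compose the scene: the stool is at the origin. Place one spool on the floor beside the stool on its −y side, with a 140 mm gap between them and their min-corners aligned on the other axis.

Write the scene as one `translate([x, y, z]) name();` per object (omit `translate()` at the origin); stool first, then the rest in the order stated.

stool();
translate([0, -460, 0]) spool();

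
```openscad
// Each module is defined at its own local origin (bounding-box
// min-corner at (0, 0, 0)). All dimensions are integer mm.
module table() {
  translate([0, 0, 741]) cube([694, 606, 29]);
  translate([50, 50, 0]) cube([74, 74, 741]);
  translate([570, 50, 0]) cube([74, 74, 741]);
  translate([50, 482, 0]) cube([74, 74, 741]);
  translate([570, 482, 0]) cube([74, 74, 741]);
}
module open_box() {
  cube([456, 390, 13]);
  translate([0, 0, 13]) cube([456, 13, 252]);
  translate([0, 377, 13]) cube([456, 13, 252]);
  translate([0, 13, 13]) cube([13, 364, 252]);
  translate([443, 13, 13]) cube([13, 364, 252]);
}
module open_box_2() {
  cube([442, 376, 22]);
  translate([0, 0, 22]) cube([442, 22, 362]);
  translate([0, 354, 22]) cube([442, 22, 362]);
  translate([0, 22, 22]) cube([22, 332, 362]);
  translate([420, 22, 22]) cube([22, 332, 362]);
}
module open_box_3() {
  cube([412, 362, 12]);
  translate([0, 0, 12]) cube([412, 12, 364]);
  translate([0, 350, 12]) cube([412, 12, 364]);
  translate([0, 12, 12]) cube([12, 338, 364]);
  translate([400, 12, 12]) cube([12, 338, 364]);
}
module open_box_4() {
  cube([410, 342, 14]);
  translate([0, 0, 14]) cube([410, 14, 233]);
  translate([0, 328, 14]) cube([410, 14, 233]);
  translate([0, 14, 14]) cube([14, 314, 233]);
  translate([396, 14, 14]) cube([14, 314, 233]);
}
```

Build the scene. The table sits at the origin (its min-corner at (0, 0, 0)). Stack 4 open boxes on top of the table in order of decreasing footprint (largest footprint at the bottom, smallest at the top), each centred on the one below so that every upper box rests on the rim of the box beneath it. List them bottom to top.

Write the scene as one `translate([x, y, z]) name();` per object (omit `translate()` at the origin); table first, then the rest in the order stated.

table();
translate([119, 108, 770]) open_box();
translate([126, 115, 1035]) open_box_2();
translate([141, 122, 1419]) open_box_3();
translate([142, 132, 1795]) open_box_4();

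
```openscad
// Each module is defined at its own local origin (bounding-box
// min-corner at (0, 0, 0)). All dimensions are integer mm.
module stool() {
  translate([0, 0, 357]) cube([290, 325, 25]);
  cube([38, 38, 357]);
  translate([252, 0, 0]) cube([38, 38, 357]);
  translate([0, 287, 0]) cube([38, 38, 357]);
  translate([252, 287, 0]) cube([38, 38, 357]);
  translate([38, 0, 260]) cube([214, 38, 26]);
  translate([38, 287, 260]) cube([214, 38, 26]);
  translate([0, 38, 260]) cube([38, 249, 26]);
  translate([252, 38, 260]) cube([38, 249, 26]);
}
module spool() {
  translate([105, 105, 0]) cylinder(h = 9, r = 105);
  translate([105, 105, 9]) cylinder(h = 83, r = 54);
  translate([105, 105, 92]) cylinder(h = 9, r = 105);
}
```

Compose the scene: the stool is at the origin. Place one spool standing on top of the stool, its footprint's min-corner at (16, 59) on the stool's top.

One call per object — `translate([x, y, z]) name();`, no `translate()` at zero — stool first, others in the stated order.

stool();
translate([16, 59, 382]) spool();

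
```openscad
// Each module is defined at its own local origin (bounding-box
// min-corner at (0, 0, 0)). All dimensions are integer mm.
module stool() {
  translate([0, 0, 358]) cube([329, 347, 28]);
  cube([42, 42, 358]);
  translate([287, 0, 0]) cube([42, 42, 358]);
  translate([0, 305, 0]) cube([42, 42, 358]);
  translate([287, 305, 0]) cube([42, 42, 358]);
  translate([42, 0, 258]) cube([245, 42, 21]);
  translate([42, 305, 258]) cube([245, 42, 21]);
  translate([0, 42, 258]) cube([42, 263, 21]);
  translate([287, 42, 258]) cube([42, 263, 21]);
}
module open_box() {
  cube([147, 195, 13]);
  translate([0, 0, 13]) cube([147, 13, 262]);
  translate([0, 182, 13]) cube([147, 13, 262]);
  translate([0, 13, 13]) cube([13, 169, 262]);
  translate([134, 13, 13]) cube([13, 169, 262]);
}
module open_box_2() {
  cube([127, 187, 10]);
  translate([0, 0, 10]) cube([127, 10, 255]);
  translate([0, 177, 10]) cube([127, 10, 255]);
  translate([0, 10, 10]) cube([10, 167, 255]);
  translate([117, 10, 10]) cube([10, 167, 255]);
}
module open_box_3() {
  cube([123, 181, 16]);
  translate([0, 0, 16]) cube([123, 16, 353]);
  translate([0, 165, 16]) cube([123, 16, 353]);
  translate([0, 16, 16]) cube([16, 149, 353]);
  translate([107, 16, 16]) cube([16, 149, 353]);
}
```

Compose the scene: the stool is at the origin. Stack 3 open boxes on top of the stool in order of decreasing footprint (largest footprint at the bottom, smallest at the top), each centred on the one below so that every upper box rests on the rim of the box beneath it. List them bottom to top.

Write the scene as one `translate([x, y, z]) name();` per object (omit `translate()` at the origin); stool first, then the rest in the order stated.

stool();
translate([91, 76, 386]) open_box();
translate([101, 80, 661]) open_box_2();
translate([103, 83, 926]) open_box_3();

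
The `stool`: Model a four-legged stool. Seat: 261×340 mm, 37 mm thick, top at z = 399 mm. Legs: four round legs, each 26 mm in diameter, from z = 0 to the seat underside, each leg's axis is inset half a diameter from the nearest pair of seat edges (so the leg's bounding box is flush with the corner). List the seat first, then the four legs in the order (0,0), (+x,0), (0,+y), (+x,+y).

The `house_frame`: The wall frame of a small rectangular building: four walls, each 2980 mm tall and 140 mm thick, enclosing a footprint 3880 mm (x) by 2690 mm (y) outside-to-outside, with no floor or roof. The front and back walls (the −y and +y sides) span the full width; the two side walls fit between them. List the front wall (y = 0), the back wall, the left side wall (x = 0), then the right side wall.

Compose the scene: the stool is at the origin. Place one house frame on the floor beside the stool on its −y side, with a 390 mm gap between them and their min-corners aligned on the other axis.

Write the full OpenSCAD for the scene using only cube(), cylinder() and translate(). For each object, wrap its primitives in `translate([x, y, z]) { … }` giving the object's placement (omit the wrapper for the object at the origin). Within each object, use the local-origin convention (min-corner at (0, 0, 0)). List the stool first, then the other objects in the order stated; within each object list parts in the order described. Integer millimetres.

translate([0, 0, 362]) cube([261, 340, 37]);
translate([13, 13, 0]) cylinder(h = 362, r = 13);
translate([248, 13, 0]) cylinder(h = 362, r = 13);
translate([13, 327, 0]) cylinder(h = 362, r = 13);
translate([248, 327, 0]) cylinder(h = 362, r = 13);
translate([0, -3080, 0]) {
  cube([3880, 140, 2980]);
  translate([0, 2550, 0]) cube([3880, 140, 2980]);
  translate([0, 140, 0]) cube([140, 2410, 2980]);
  translate([3740, 140, 0]) cube([140, 2410, 2980]);
}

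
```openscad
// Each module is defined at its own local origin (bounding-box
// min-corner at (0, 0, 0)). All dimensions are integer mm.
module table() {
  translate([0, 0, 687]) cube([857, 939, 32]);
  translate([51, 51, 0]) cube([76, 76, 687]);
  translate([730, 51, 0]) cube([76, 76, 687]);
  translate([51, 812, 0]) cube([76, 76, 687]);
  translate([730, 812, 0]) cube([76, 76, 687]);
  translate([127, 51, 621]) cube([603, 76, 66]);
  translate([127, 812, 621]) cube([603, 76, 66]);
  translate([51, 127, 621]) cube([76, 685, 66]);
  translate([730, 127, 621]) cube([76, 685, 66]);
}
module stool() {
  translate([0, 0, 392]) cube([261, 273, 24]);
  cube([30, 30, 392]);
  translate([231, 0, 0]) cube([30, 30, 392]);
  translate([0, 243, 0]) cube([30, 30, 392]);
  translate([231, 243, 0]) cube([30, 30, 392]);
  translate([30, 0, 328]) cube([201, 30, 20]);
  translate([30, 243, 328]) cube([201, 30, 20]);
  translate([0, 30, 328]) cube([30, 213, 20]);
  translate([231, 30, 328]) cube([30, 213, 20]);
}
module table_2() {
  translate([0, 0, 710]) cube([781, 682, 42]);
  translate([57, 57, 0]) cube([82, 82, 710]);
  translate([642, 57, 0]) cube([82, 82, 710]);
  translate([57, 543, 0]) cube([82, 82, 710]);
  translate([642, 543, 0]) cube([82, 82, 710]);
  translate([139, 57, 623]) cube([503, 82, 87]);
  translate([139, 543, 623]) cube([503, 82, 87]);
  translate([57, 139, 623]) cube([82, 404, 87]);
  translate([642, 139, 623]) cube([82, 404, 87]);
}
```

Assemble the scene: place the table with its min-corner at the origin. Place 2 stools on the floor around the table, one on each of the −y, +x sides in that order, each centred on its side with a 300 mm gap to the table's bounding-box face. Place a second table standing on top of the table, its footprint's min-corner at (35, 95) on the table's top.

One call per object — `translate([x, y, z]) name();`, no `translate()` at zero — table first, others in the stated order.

table();
translate([298, -573, 0]) stool();
translate([1157, 333, 0]) stool();
translate([35, 95, 719]) table_2();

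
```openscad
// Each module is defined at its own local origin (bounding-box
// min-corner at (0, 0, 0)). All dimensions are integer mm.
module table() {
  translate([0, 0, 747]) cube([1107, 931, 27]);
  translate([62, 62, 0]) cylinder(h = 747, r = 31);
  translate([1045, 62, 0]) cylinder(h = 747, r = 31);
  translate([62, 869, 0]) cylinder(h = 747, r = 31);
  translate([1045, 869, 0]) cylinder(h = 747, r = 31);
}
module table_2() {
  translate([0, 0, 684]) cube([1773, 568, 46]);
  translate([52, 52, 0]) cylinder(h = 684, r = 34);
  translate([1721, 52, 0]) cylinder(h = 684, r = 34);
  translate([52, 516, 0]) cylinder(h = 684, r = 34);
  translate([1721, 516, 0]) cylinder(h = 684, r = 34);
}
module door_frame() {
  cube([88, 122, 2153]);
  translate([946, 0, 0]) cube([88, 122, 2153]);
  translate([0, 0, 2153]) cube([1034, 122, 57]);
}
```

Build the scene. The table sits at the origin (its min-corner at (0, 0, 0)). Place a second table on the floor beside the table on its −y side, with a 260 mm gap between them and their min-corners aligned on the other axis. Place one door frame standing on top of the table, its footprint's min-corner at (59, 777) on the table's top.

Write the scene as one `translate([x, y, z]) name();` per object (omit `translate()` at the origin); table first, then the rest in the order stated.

table();
translate([0, -828, 0]) table_2();
translate([59, 777, 774]) door_frame();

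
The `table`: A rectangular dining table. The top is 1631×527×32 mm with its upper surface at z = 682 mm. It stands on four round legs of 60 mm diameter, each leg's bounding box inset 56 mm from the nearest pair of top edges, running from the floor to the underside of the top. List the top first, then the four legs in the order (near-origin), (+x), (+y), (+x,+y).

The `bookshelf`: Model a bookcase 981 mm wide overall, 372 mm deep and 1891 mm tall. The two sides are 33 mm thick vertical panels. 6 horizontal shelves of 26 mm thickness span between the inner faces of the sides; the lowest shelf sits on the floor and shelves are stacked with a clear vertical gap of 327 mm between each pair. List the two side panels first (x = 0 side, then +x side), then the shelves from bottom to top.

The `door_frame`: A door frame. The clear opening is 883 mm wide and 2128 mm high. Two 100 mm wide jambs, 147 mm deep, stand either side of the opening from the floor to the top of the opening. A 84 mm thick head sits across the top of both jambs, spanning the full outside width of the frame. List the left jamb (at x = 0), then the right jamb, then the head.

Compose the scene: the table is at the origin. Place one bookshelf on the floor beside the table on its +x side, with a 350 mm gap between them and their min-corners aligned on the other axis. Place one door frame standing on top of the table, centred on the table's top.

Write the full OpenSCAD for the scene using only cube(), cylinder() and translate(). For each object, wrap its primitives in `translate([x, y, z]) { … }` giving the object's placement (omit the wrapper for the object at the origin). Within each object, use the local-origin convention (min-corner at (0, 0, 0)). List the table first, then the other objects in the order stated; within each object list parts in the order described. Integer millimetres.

translate([0, 0, 650]) cube([1631, 527, 32]);
translate([86, 86, 0]) cylinder(h = 650, r = 30);
translate([1545, 86, 0]) cylinder(h = 650, r = 30);
translate([86, 441, 0]) cylinder(h = 650, r = 30);
translate([1545, 441, 0]) cylinder(h = 650, r = 30);
translate([1981, 0, 0]) {
  cube([33, 372, 1891]);
  translate([948, 0, 0]) cube([33, 372, 1891]);
  translate([33, 0, 0]) cube([915, 372, 26]);
  translate([33, 0, 353]) cube([915, 372, 26]);
  translate([33, 0, 706]) cube([915, 372, 26]);
  translate([33, 0, 1059]) cube([915, 372, 26]);
  translate([33, 0, 1412]) cube([915, 372, 26]);
  translate([33, 0, 1765]) cube([915, 372, 26]);
}
translate([274, 190, 682]) {
  cube([100, 147, 2128]);
  translate([983, 0, 0]) cube([100, 147, 2128]);
  translate([0, 0, 2128]) cube([1083, 147, 84]);
}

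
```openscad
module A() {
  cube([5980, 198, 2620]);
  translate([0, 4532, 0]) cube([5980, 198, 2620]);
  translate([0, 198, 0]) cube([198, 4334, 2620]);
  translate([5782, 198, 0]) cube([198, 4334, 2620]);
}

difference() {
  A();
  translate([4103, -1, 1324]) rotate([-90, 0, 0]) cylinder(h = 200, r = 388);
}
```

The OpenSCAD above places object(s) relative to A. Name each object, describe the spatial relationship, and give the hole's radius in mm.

A is a house frame. The house frame has a circular hole through its front wall. The hole's radius is 388 mm.

The subtracted cylinder has r = 388 mm.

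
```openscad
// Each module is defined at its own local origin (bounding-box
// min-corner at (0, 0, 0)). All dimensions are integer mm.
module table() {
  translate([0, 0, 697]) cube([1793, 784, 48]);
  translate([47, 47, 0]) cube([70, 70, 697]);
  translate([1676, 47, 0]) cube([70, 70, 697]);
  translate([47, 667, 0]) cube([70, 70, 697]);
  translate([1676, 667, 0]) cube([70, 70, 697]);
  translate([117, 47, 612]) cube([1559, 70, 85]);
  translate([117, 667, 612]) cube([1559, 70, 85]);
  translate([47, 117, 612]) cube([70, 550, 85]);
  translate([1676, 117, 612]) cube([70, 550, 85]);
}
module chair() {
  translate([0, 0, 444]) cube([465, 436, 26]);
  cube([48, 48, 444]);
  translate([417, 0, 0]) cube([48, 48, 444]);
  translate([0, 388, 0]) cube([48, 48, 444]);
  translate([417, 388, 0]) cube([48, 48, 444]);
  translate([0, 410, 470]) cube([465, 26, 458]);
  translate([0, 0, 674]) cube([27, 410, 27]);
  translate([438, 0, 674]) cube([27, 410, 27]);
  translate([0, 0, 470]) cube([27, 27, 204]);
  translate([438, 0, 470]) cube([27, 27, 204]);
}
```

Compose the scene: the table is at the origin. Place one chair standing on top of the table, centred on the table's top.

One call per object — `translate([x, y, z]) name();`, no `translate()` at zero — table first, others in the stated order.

table();
translate([664, 174, 745]) chair();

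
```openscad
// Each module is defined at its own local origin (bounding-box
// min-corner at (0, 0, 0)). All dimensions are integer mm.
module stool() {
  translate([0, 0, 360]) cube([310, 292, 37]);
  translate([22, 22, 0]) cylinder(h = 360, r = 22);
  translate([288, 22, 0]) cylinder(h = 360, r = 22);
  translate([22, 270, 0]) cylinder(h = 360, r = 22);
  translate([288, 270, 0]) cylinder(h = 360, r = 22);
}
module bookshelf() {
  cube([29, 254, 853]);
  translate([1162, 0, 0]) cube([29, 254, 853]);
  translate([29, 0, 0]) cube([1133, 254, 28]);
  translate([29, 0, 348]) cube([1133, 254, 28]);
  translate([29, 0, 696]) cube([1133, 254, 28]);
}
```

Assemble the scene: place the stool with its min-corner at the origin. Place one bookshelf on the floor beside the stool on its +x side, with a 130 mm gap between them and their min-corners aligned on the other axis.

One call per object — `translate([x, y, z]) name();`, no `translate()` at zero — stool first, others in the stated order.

stool();
translate([440, 0, 0]) bookshelf();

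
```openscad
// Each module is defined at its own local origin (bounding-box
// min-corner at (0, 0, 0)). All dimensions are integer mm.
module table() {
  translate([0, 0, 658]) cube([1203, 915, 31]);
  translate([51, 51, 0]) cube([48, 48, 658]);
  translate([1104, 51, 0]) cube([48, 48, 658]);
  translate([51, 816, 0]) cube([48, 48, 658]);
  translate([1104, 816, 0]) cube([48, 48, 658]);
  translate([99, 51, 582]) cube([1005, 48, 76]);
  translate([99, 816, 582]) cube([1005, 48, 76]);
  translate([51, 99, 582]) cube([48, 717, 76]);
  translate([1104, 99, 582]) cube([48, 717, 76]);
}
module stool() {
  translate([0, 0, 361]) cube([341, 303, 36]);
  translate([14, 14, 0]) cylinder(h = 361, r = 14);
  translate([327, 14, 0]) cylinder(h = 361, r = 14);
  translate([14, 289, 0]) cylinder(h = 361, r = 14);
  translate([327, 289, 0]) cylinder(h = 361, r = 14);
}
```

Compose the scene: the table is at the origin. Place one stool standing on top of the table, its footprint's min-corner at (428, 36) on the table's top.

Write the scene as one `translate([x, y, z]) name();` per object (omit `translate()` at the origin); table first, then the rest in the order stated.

table();
translate([428, 36, 689]) stool();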